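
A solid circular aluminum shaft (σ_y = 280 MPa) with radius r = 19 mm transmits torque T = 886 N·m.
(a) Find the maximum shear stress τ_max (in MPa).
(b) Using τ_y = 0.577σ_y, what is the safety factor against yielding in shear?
(a) For a solid circular shaft, τ_max = T·r/J with J = π·r^4/2, i.e. τ_max = 2·T / (π·r^3). Convert r = 19 mm = 0.019 m.
  τ_max = (2 × 886) / (π × 0.019^3) = 8.223 × 10⁷ Pa = 82.23 MPa
(b) τ_y = 0.577 × 280 = 161.56 MPa
  SF = τ_y/τ_max = 161.56 / 82.23 = 1.965
Final answer: (a) τ_max = 82.23 MPa, (b) SF = 1.965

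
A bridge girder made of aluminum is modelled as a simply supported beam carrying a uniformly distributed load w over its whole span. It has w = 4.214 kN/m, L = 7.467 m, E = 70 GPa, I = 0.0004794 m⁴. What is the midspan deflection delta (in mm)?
Model: a simply supported beam carrying a uniformly distributed load w over its whole span, so delta = (5·w·L^4) / (384·E·I).
Convert to SI units:
  w = 4.214 kN/m = 4214 N/m
  E = 70 GPa = 7 × 10¹⁰ Pa
Substitute:
  delta = (5 × 4214 × 7.467^4) / (384 × (7 × 10¹⁰) × 0.0004794)
  delta = 0.005083 m
Convert: delta = 0.005083 m = 5.083 mm
Final answer: delta = 5.083 mm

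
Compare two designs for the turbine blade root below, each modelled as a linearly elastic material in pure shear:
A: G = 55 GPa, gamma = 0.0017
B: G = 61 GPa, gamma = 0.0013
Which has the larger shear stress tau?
Model: a linearly elastic material in pure shear, so tau = G·gamma (SI units).
  A: tau = (5.5 × 10¹⁰) × 0.0017 = 9.35 × 10⁷ Pa = 93.5 MPa
  B: tau = (6.1 × 10¹⁰) × 0.0013 = 7.93 × 10⁷ Pa = 79.3 MPa
93.5 MPa > 79.3 MPa, so A is larger.
Final answer: A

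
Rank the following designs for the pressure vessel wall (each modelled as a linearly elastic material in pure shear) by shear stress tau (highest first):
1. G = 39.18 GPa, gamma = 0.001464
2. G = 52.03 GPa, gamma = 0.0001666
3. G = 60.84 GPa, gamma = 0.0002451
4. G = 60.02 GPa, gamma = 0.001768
Model: a linearly elastic material in pure shear, so tau = G·gamma (SI units).
  Case 1: tau = (3.918 × 10¹⁰) × 0.001464 = 5.736 × 10⁷ Pa = 57.36 MPa
  Case 2: tau = (5.203 × 10¹⁰) × 0.0001666 = 8.668 × 10⁶ Pa = 8.668 MPa
  Case 3: tau = (6.084 × 10¹⁰) × 0.0002451 = 1.491 × 10⁷ Pa = 14.91 MPa
  Case 4: tau = (6.002 × 10¹⁰) × 0.001768 = 1.061 × 10⁸ Pa = 106.1 MPa
Ordering: 106.1 MPa (case 4) > 57.36 MPa (case 1) > 14.91 MPa (case 3) > 8.668 MPa (case 2)
Final answer: 4, 1, 3, 2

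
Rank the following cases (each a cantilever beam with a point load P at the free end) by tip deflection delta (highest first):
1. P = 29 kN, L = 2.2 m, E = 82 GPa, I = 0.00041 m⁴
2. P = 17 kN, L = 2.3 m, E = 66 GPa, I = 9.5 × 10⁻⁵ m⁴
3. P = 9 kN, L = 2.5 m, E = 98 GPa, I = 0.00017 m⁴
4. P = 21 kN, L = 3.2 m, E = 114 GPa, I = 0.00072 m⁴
Model: a cantilever beam with a point load P at the free end, so delta = (P·L^3) / (3·E·I) (SI units).
  Case 1: delta = (29000 × 2.2^3) / (3 × (8.2 × 10¹⁰) × 0.00041) = 0.003062 m = 3.062 mm
  Case 2: delta = (17000 × 2.3^3) / (3 × (6.6 × 10¹⁰) × (9.5 × 10⁻⁵)) = 0.011 m = 11 mm
  Case 3: delta = (9000 × 2.5^3) / (3 × (9.8 × 10¹⁰) × 0.00017) = 0.002814 m = 2.814 mm
  Case 4: delta = (21000 × 3.2^3) / (3 × (1.14 × 10¹¹) × 0.00072) = 0.002795 m = 2.795 mm
Ordering: 11 mm (case 2) > 3.062 mm (case 1) > 2.814 mm (case 3) > 2.795 mm (case 4)
Final answer: 2, 1, 3, 4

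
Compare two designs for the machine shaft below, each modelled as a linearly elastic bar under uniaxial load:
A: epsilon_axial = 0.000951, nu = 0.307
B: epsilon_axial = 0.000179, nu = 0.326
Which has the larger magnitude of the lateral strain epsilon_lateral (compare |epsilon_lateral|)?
Model: a linearly elastic bar under uniaxial load, so epsilon_lateral = -nu·epsilon_axial (SI units).
  A: epsilon_lateral = -(0.307 × 0.000951) = -0.000292
  B: epsilon_lateral = -(0.326 × 0.000179) = -5.835 × 10⁻⁵
|epsilon_lateral|: A = 0.000292, B = 5.835 × 10⁻⁵, so A is larger in magnitude.
Final answer: A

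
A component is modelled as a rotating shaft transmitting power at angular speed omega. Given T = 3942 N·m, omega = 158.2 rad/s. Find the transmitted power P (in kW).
Model: a rotating shaft transmitting power at angular speed omega, so P = T·omega.
Substitute:
  P = 3942 × 158.2
  P = 623600 W
Convert: P = 623600 W = 623.6 kW
Final answer: P = 623.6 kW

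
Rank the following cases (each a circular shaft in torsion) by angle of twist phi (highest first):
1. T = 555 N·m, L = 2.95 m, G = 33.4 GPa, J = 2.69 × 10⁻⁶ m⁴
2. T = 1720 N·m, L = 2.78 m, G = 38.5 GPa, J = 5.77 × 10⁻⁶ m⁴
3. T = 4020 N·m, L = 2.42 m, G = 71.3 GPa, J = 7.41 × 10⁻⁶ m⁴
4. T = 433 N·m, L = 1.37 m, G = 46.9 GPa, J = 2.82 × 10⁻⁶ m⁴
Model: a circular shaft in torsion, so phi = (T·L) / (G·J) (SI units).
  Case 1: phi = (555 × 2.95) / ((3.34 × 10¹⁰) × (2.69 × 10⁻⁶)) = 0.01822 rad = 1.044°
  Case 2: phi = (1720 × 2.78) / ((3.85 × 10¹⁰) × (5.77 × 10⁻⁶)) = 0.02152 rad = 1.233°
  Case 3: phi = (4020 × 2.42) / ((7.13 × 10¹⁰) × (7.41 × 10⁻⁶)) = 0.01841 rad = 1.055°
  Case 4: phi = (433 × 1.37) / ((4.69 × 10¹⁰) × (2.82 × 10⁻⁶)) = 0.004485 rad = 0.257°
Ordering: 1.233° (case 2) > 1.055° (case 3) > 1.044° (case 1) > 0.257° (case 4)
Final answer: 2, 3, 1, 4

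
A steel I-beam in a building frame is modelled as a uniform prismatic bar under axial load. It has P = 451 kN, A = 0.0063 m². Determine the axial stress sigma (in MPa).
Model: a uniform prismatic bar under axial load, so sigma = P / A.
Convert to SI units:
  P = 451 kN = 451000 N
Substitute:
  sigma = 451000 / 0.0063
  sigma = 7.159 × 10⁷ Pa
Convert: sigma = 7.159 × 10⁷ Pa = 71.59 MPa
Final answer: sigma = 71.59 MPa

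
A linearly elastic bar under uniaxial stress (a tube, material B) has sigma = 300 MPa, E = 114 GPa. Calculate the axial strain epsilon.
Model: a linearly elastic bar under uniaxial stress, so epsilon = sigma / E.
Convert to SI units:
  sigma = 300 MPa = 3 × 10⁸ Pa
  E = 114 GPa = 1.14 × 10¹¹ Pa
Substitute:
  epsilon = (3 × 10⁸) / (1.14 × 10¹¹)
  epsilon = 0.002632
Final answer: epsilon = 0.002632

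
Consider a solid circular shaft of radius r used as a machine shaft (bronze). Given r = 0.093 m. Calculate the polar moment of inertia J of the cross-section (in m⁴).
Model: a solid circular shaft of radius r, so J = (π·r^4) / 2.
Substitute:
  J = (π × 0.093^4) / 2
  J = 0.0001175 m⁴
Final answer: J = 0.0001175 m⁴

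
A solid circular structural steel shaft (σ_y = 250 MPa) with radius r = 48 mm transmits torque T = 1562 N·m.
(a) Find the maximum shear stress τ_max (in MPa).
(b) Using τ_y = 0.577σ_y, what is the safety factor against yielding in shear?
(a) For a solid circular shaft, τ_max = T·r/J with J = π·r^4/2, i.e. τ_max = 2·T / (π·r^3). Convert r = 48 mm = 0.048 m.
  τ_max = (2 × 1562) / (π × 0.048^3) = 8.992 × 10⁶ Pa = 8.992 MPa
(b) τ_y = 0.577 × 250 = 144.25 MPa
  SF = τ_y/τ_max = 144.25 / 8.992 = 16.04
Final answer: (a) τ_max = 8.992 MPa, (b) SF = 16.04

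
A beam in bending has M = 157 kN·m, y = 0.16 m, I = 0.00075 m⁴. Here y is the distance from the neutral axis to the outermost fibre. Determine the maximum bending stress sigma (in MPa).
Model: a beam in bending, so sigma = (M·y) / I.
Convert to SI units:
  M = 157 kN·m = 157000 N·m
Substitute:
  sigma = (157000 × 0.16) / 0.00075
  sigma = 3.349 × 10⁷ Pa
Convert: sigma = 3.349 × 10⁷ Pa = 33.49 MPa
Final answer: sigma = 33.49 MPa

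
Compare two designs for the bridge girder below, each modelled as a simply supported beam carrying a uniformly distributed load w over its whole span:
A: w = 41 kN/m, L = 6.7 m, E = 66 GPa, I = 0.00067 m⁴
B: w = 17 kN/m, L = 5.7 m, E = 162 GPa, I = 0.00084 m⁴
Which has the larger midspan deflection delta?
Model: a simply supported beam carrying a uniformly distributed load w over its whole span, so delta = (5·w·L^4) / (384·E·I) (SI units).
  A: delta = (5 × 41000 × 6.7^4) / (384 × (6.6 × 10¹⁰) × 0.00067) = 0.02433 m = 24.33 mm
  B: delta = (5 × 17000 × 5.7^4) / (384 × (1.62 × 10¹¹) × 0.00084) = 0.001717 m = 1.717 mm
24.33 mm > 1.717 mm, so A is larger.
Final answer: A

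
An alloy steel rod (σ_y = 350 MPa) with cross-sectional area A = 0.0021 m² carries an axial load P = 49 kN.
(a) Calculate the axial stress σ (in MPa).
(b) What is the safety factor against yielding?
(a) Axial stress σ = P/A. Convert P = 49 kN = 49000 N.
  σ = 49000 / 0.0021 = 2.333 × 10⁷ Pa = 23.33 MPa
(b) Safety factor SF = σ_y/σ = 350 / 23.33 = 15
Final answer: (a) σ = 23.33 MPa, (b) SF = 15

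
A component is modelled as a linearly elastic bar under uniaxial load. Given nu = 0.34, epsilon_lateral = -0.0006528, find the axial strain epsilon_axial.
Model: a linearly elastic bar under uniaxial load, so epsilon_lateral = -nu·epsilon_axial.
Solve for epsilon_axial: epsilon_axial = -epsilon_lateral / nu.
Substitute:
  epsilon_axial = -(-0.0006528) / 0.34
  epsilon_axial = 0.00192
Final answer: epsilon_axial = 0.00192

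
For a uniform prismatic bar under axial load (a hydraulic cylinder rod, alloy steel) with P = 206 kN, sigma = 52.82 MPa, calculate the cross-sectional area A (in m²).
Model: a uniform prismatic bar under axial load, so sigma = P / A.
Solve for A: A = P / sigma.
Convert to SI units:
  P = 206 kN = 206000 N
  sigma = 52.82 MPa = 5.282 × 10⁷ Pa
Substitute:
  A = 206000 / (5.282 × 10⁷)
  A = 0.0039 m²
Final answer: A = 0.0039 m²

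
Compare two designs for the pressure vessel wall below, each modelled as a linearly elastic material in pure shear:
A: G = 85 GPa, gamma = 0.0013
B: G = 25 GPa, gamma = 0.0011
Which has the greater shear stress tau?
Model: a linearly elastic material in pure shear, so tau = G·gamma (SI units).
  A: tau = (8.5 × 10¹⁰) × 0.0013 = 1.105 × 10⁸ Pa = 110.5 MPa
  B: tau = (2.5 × 10¹⁰) × 0.0011 = 2.75 × 10⁷ Pa = 27.5 MPa
110.5 MPa > 27.5 MPa, so A is larger.
Final answer: A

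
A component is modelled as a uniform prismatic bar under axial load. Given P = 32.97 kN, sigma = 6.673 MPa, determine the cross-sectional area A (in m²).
Model: a uniform prismatic bar under axial load, so sigma = P / A.
Solve for A: A = P / sigma.
Convert to SI units:
  P = 32.97 kN = 32970 N
  sigma = 6.673 MPa = 6.673 × 10⁶ Pa
Substitute:
  A = 32970 / (6.673 × 10⁶)
  A = 0.004941 m²
Final answer: A = 0.004941 m²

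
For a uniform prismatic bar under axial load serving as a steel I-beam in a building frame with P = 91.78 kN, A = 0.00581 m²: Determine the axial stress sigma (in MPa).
Model: a uniform prismatic bar under axial load, so sigma = P / A.
Convert to SI units:
  P = 91.78 kN = 91780 N
Substitute:
  sigma = 91780 / 0.00581
  sigma = 1.58 × 10⁷ Pa
Convert: sigma = 1.58 × 10⁷ Pa = 15.8 MPa
Final answer: sigma = 15.8 MPa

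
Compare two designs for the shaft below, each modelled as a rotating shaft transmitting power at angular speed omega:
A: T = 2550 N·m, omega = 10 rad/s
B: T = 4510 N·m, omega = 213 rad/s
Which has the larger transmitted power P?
Model: a rotating shaft transmitting power at angular speed omega, so P = T·omega (SI units).
  A: P = 2550 × 10 = 25500 W = 25.5 kW
  B: P = 4510 × 213 = 960600 W = 960.6 kW
960.6 kW > 25.5 kW, so B is larger.
Final answer: B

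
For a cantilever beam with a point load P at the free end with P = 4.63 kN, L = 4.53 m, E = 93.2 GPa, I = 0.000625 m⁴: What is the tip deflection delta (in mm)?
Model: a cantilever beam with a point load P at the free end, so delta = (P·L^3) / (3·E·I).
Convert to SI units:
  P = 4.63 kN = 4630 N
  E = 93.2 GPa = 9.32 × 10¹⁰ Pa
Substitute:
  delta = (4630 × 4.53^3) / (3 × (9.32 × 10¹⁰) × 0.000625)
  delta = 0.002463 m
Convert: delta = 0.002463 m = 2.463 mm
Final answer: delta = 2.463 mm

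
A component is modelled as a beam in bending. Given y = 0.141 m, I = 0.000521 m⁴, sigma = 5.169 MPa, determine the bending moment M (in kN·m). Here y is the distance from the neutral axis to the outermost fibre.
Model: a beam in bending, so sigma = (M·y) / I.
Solve for M: M = (sigma·I) / y.
Convert to SI units:
  sigma = 5.169 MPa = 5.169 × 10⁶ Pa
Substitute:
  M = ((5.169 × 10⁶) × 0.000521) / 0.141
  M = 19100 N·m
Convert: M = 19100 N·m = 19.1 kN·m
Final answer: M = 19.1 kN·m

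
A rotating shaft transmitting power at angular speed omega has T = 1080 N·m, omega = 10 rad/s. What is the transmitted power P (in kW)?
Model: a rotating shaft transmitting power at angular speed omega, so P = T·omega.
Substitute:
  P = 1080 × 10
  P = 10800 W
Convert: P = 10800 W = 10.8 kW
Final answer: P = 10.8 kW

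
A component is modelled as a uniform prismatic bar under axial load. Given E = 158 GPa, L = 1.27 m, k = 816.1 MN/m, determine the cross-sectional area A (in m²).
Model: a uniform prismatic bar under axial load, so k = (A·E) / L.
Solve for A: A = (k·L) / E.
Convert to SI units:
  E = 158 GPa = 1.58 × 10¹¹ Pa
  k = 816.1 MN/m = 8.161 × 10⁸ N/m
Substitute:
  A = ((8.161 × 10⁸) × 1.27) / (1.58 × 10¹¹)
  A = 0.00656 m²
Final answer: A = 0.00656 m²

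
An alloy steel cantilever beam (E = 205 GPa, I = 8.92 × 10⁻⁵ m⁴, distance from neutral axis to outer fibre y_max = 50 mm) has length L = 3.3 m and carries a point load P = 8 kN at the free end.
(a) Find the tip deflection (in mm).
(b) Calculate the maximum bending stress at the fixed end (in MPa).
(a) Tip deflection of a cantilever with an end point load: δ = P·L^3 / (3·E·I). Convert P = 8 kN = 8000 N, E = 205 GPa = 2.05 × 10¹¹ Pa.
  δ = (8000 × 3.3^3) / (3 × (2.05 × 10¹¹) × (8.92 × 10⁻⁵)) = 0.005241 m = 5.241 mm
(b) Maximum bending moment at the fixed end: M = P·L = 8000 × 3.3 = 26400 N·m. Convert y_max = 50 mm = 0.05 m.
  σ = M·y_max / I = (26400 × 0.05) / (8.92 × 10⁻⁵) = 1.48 × 10⁷ Pa = 14.8 MPa
Final answer: (a) δ = 5.241 mm, (b) σ = 14.8 MPa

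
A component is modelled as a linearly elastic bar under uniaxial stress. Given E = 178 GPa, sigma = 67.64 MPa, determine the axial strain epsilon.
Model: a linearly elastic bar under uniaxial stress, so sigma = E·epsilon.
Solve for epsilon: epsilon = sigma / E.
Convert to SI units:
  E = 178 GPa = 1.78 × 10¹¹ Pa
  sigma = 67.64 MPa = 6.764 × 10⁷ Pa
Substitute:
  epsilon = (6.764 × 10⁷) / (1.78 × 10¹¹)
  epsilon = 0.00038
Final answer: epsilon = 0.00038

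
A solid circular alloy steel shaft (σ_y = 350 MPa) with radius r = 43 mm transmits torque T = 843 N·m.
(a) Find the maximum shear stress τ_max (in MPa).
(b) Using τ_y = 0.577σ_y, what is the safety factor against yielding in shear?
(a) For a solid circular shaft, τ_max = T·r/J with J = π·r^4/2, i.e. τ_max = 2·T / (π·r^3). Convert r = 43 mm = 0.043 m.
  τ_max = (2 × 843) / (π × 0.043^3) = 6.75 × 10⁶ Pa = 6.75 MPa
(b) τ_y = 0.577 × 350 = 201.95 MPa
  SF = τ_y/τ_max = 201.95 / 6.75 = 29.92
Final answer: (a) τ_max = 6.75 MPa, (b) SF = 29.92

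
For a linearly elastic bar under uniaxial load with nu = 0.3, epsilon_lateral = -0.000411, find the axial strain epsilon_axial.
Model: a linearly elastic bar under uniaxial load, so epsilon_lateral = -nu·epsilon_axial.
Solve for epsilon_axial: epsilon_axial = -epsilon_lateral / nu.
Substitute:
  epsilon_axial = -(-0.000411) / 0.3
  epsilon_axial = 0.00137
Final answer: epsilon_axial = 0.00137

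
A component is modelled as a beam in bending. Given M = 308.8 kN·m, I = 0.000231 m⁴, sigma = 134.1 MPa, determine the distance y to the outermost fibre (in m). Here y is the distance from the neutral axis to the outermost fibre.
Model: a beam in bending, so sigma = (M·y) / I.
Solve for y: y = (sigma·I) / M.
Convert to SI units:
  M = 308.8 kN·m = 308800 N·m
  sigma = 134.1 MPa = 1.341 × 10⁸ Pa
Substitute:
  y = ((1.341 × 10⁸) × 0.000231) / 308800
  y = 0.1003 m
Final answer: y = 0.1003 m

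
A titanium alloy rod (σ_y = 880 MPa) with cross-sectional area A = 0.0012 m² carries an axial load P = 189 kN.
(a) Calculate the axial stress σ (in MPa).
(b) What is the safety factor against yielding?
(a) Axial stress σ = P/A. Convert P = 189 kN = 189000 N.
  σ = 189000 / 0.0012 = 1.575 × 10⁸ Pa = 157.5 MPa
(b) Safety factor SF = σ_y/σ = 880 / 157.5 = 5.587
Final answer: (a) σ = 157.5 MPa, (b) SF = 5.587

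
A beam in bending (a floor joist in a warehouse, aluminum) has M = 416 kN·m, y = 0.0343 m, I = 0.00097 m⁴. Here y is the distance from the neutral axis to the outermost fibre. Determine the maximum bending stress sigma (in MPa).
Model: a beam in bending, so sigma = (M·y) / I.
Convert to SI units:
  M = 416 kN·m = 416000 N·m
Substitute:
  sigma = (416000 × 0.0343) / 0.00097
  sigma = 1.471 × 10⁷ Pa
Convert: sigma = 1.471 × 10⁷ Pa = 14.71 MPa
Final answer: sigma = 14.71 MPa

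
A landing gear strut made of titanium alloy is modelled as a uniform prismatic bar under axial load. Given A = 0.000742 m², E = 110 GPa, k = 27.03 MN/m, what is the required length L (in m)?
Model: a uniform prismatic bar under axial load, so k = (A·E) / L.
Solve for L: L = (A·E) / k.
Convert to SI units:
  E = 110 GPa = 1.1 × 10¹¹ Pa
  k = 27.03 MN/m = 2.703 × 10⁷ N/m
Substitute:
  L = (0.000742 × (1.1 × 10¹¹)) / (2.703 × 10⁷)
  L = 3.02 m
Final answer: L = 3.02 m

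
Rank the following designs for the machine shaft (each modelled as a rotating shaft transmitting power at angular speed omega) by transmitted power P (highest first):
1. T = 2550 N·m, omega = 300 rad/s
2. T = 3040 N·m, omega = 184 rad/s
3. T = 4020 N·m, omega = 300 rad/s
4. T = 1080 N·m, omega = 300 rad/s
Model: a rotating shaft transmitting power at angular speed omega, so P = T·omega (SI units).
  Case 1: P = 2550 × 300 = 765000 W = 765 kW
  Case 2: P = 3040 × 184 = 559400 W = 559.4 kW
  Case 3: P = 4020 × 300 = 1.206 × 10⁶ W = 1206 kW
  Case 4: P = 1080 × 300 = 324000 W = 324 kW
Ordering: 1206 kW (case 3) > 765 kW (case 1) > 559.4 kW (case 2) > 324 kW (case 4)
Final answer: 3, 1, 2, 4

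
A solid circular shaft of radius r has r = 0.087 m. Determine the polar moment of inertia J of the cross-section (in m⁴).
Model: a solid circular shaft of radius r, so J = (π·r^4) / 2.
Substitute:
  J = (π × 0.087^4) / 2
  J = 8.999 × 10⁻⁵ m⁴
Final answer: J = 8.999 × 10⁻⁵ m⁴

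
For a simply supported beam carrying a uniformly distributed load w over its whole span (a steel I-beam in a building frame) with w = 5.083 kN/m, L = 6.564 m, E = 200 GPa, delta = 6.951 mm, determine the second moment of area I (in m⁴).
Model: a simply supported beam carrying a uniformly distributed load w over its whole span, so delta = (5·w·L^4) / (384·E·I).
Solve for I: I = (5·w·L^4) / (384·delta·E).
Convert to SI units:
  w = 5.083 kN/m = 5083 N/m
  E = 200 GPa = 2 × 10¹¹ Pa
  delta = 6.951 mm = 0.006951 m
Substitute:
  I = (5 × 5083 × 6.564^4) / (384 × 0.006951 × (2 × 10¹¹))
  I = 8.838 × 10⁻⁵ m⁴
Final answer: I = 8.838 × 10⁻⁵ m⁴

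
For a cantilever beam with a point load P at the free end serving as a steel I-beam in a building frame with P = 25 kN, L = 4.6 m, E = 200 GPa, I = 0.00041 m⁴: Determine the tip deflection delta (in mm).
Model: a cantilever beam with a point load P at the free end, so delta = (P·L^3) / (3·E·I).
Convert to SI units:
  P = 25 kN = 25000 N
  E = 200 GPa = 2 × 10¹¹ Pa
Substitute:
  delta = (25000 × 4.6^3) / (3 × (2 × 10¹¹) × 0.00041)
  delta = 0.009892 m
Convert: delta = 0.009892 m = 9.892 mm
Final answer: delta = 9.892 mm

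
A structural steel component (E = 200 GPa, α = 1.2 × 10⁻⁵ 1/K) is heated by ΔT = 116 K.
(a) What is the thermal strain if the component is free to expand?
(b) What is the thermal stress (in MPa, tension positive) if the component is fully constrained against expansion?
(a) Free thermal strain ε_th = α·ΔT = (1.2 × 10⁻⁵) × 116 = 0.001392
(b) Fully constrained, the expansion is suppressed, so σ = -E·α·ΔT. Convert E = 200 GPa = 2 × 10¹¹ Pa.
  σ = -(2 × 10¹¹) × (1.2 × 10⁻⁵) × 116 = -2.784 × 10⁸ Pa = -278.4 MPa (compressive)
Final answer: (a) ε_th = 0.001392, (b) σ = -278.4 MPa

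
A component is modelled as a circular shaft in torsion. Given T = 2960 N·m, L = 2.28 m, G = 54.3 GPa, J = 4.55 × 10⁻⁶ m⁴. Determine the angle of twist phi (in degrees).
Model: a circular shaft in torsion, so phi = (T·L) / (G·J).
Convert to SI units:
  G = 54.3 GPa = 5.43 × 10¹⁰ Pa
Substitute:
  phi = (2960 × 2.28) / ((5.43 × 10¹⁰) × (4.55 × 10⁻⁶))
  phi = 0.02732 rad
Convert to degrees: phi = 0.02732 × 180/π = 1.565°
Final answer: phi = 1.565°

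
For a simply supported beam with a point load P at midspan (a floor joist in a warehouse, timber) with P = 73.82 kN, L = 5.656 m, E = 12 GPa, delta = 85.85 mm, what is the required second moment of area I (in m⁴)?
Model: a simply supported beam with a point load P at midspan, so delta = (P·L^3) / (48·E·I).
Solve for I: I = (P·L^3) / (48·delta·E).
Convert to SI units:
  P = 73.82 kN = 73820 N
  E = 12 GPa = 1.2 × 10¹⁰ Pa
  delta = 85.85 mm = 0.08585 m
Substitute:
  I = (73820 × 5.656^3) / (48 × 0.08585 × (1.2 × 10¹⁰))
  I = 0.0002701 m⁴
Final answer: I = 0.0002701 m⁴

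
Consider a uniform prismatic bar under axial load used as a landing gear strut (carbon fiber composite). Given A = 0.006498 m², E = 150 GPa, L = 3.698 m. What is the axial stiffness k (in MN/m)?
Model: a uniform prismatic bar under axial load, so k = (A·E) / L.
Convert to SI units:
  E = 150 GPa = 1.5 × 10¹¹ Pa
Substitute:
  k = (0.006498 × (1.5 × 10¹¹)) / 3.698
  k = 2.636 × 10⁸ N/m
Convert: k = 2.636 × 10⁸ N/m = 263.6 MN/m
Final answer: k = 263.6 MN/m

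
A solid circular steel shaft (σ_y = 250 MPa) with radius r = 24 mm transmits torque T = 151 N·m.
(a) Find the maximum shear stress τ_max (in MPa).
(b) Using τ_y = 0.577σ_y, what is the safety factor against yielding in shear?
(a) For a solid circular shaft, τ_max = T·r/J with J = π·r^4/2, i.e. τ_max = 2·T / (π·r^3). Convert r = 24 mm = 0.024 m.
  τ_max = (2 × 151) / (π × 0.024^3) = 6.954 × 10⁶ Pa = 6.954 MPa
(b) τ_y = 0.577 × 250 = 144.25 MPa
  SF = τ_y/τ_max = 144.25 / 6.954 = 20.74
Final answer: (a) τ_max = 6.954 MPa, (b) SF = 20.74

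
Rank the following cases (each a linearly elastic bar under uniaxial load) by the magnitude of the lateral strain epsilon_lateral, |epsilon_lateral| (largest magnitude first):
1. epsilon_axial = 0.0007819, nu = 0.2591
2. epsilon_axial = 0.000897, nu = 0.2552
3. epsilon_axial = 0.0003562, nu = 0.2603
Model: a linearly elastic bar under uniaxial load, so epsilon_lateral = -nu·epsilon_axial (SI units).
  Case 1: epsilon_lateral = -(0.2591 × 0.0007819) = -0.0002026
  Case 2: epsilon_lateral = -(0.2552 × 0.000897) = -0.0002289
  Case 3: epsilon_lateral = -(0.2603 × 0.0003562) = -9.272 × 10⁻⁵
Ordering by |epsilon_lateral|: 0.0002289 (case 2) > 0.0002026 (case 1) > 9.272 × 10⁻⁵ (case 3)
Final answer: 2, 1, 3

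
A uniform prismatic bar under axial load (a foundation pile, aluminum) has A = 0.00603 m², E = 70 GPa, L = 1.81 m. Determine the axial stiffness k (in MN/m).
Model: a uniform prismatic bar under axial load, so k = (A·E) / L.
Convert to SI units:
  E = 70 GPa = 7 × 10¹⁰ Pa
Substitute:
  k = (0.00603 × (7 × 10¹⁰)) / 1.81
  k = 2.332 × 10⁸ N/m
Convert: k = 2.332 × 10⁸ N/m = 233.2 MN/m
Final answer: k = 233.2 MN/m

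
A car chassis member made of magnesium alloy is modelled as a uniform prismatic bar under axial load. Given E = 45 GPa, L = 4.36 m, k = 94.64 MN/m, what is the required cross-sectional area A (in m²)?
Model: a uniform prismatic bar under axial load, so k = (A·E) / L.
Solve for A: A = (k·L) / E.
Convert to SI units:
  E = 45 GPa = 4.5 × 10¹⁰ Pa
  k = 94.64 MN/m = 9.464 × 10⁷ N/m
Substitute:
  A = ((9.464 × 10⁷) × 4.36) / (4.5 × 10¹⁰)
  A = 0.00917 m²
Final answer: A = 0.00917 m²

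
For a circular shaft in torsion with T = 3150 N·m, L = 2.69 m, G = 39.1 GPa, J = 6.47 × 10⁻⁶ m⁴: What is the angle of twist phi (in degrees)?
Model: a circular shaft in torsion, so phi = (T·L) / (G·J).
Convert to SI units:
  G = 39.1 GPa = 3.91 × 10¹⁰ Pa
Substitute:
  phi = (3150 × 2.69) / ((3.91 × 10¹⁰) × (6.47 × 10⁻⁶))
  phi = 0.0335 rad
Convert to degrees: phi = 0.0335 × 180/π = 1.919°
Final answer: phi = 1.919°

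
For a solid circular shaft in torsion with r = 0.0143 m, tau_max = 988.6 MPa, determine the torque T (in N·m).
Model: a solid circular shaft in torsion, so tau_max = (2·T) / (π·r^3).
Solve for T: T = (π·tau_max·r^3) / 2.
Convert to SI units:
  tau_max = 988.6 MPa = 9.886 × 10⁸ Pa
Substitute:
  T = (π × (9.886 × 10⁸) × 0.0143^3) / 2
  T = 4541 N·m
Final answer: T = 4541 N·m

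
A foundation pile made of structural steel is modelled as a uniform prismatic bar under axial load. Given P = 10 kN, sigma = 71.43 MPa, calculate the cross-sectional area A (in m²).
Model: a uniform prismatic bar under axial load, so sigma = P / A.
Solve for A: A = P / sigma.
Convert to SI units:
  P = 10 kN = 10000 N
  sigma = 71.43 MPa = 7.143 × 10⁷ Pa
Substitute:
  A = 10000 / (7.143 × 10⁷)
  A = 0.00014 m²
Final answer: A = 0.00014 m²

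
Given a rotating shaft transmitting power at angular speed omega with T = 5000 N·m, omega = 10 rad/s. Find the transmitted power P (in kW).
Model: a rotating shaft transmitting power at angular speed omega, so P = T·omega.
Substitute:
  P = 5000 × 10
  P = 50000 W
Convert: P = 50000 W = 50 kW
Final answer: P = 50 kW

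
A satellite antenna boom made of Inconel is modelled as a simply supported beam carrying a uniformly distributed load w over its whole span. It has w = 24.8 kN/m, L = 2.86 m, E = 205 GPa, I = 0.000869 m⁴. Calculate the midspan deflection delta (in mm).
Model: a simply supported beam carrying a uniformly distributed load w over its whole span, so delta = (5·w·L^4) / (384·E·I).
Convert to SI units:
  w = 24.8 kN/m = 24800 N/m
  E = 205 GPa = 2.05 × 10¹¹ Pa
Substitute:
  delta = (5 × 24800 × 2.86^4) / (384 × (2.05 × 10¹¹) × 0.000869)
  delta = 0.0001213 m
Convert: delta = 0.0001213 m = 0.1213 mm
Final answer: delta = 0.1213 mm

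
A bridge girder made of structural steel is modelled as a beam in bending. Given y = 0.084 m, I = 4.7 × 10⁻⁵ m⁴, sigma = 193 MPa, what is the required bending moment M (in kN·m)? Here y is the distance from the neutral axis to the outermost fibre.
Model: a beam in bending, so sigma = (M·y) / I.
Solve for M: M = (sigma·I) / y.
Convert to SI units:
  sigma = 193 MPa = 1.93 × 10⁸ Pa
Substitute:
  M = ((1.93 × 10⁸) × (4.7 × 10⁻⁵)) / 0.084
  M = 108000 N·m
Convert: M = 108000 N·m = 108 kN·m
Final answer: M = 108 kN·m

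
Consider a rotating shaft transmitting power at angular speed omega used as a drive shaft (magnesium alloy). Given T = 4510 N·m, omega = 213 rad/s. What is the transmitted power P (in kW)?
Model: a rotating shaft transmitting power at angular speed omega, so P = T·omega.
Substitute:
  P = 4510 × 213
  P = 960600 W
Convert: P = 960600 W = 960.6 kW
Final answer: P = 960.6 kW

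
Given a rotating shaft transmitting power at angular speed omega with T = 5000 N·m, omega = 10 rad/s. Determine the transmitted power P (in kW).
Model: a rotating shaft transmitting power at angular speed omega, so P = T·omega.
Substitute:
  P = 5000 × 10
  P = 50000 W
Convert: P = 50000 W = 50 kW
Final answer: P = 50 kW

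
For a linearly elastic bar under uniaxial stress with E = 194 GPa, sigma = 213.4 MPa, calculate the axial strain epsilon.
Model: a linearly elastic bar under uniaxial stress, so sigma = E·epsilon.
Solve for epsilon: epsilon = sigma / E.
Convert to SI units:
  E = 194 GPa = 1.94 × 10¹¹ Pa
  sigma = 213.4 MPa = 2.134 × 10⁸ Pa
Substitute:
  epsilon = (2.134 × 10⁸) / (1.94 × 10¹¹)
  epsilon = 0.0011
Final answer: epsilon = 0.0011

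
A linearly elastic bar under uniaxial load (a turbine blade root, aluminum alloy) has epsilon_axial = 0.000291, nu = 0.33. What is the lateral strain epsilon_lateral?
Model: a linearly elastic bar under uniaxial load, so epsilon_lateral = -nu·epsilon_axial.
Substitute:
  epsilon_lateral = -(0.33 × 0.000291)
  epsilon_lateral = -9.603 × 10⁻⁵
Final answer: epsilon_lateral = -9.603 × 10⁻⁵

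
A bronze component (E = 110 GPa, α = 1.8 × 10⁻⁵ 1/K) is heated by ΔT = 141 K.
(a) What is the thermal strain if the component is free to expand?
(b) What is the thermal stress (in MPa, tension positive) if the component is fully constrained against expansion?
(a) Free thermal strain ε_th = α·ΔT = (1.8 × 10⁻⁵) × 141 = 0.002538
(b) Fully constrained, the expansion is suppressed, so σ = -E·α·ΔT. Convert E = 110 GPa = 1.1 × 10¹¹ Pa.
  σ = -(1.1 × 10¹¹) × (1.8 × 10⁻⁵) × 141 = -2.792 × 10⁸ Pa = -279.2 MPa (compressive)
Final answer: (a) ε_th = 0.002538, (b) σ = -279.2 MPa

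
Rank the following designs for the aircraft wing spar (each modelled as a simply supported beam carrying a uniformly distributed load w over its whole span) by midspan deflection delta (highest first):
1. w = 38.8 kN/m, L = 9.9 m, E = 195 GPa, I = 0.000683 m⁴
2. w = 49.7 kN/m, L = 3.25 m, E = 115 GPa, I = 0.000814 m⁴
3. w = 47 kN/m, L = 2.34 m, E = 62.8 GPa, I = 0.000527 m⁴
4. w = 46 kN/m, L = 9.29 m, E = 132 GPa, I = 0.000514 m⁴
Model: a simply supported beam carrying a uniformly distributed load w over its whole span, so delta = (5·w·L^4) / (384·E·I) (SI units).
  Case 1: delta = (5 × 38800 × 9.9^4) / (384 × (1.95 × 10¹¹) × 0.000683) = 0.03644 m = 36.44 mm
  Case 2: delta = (5 × 49700 × 3.25^4) / (384 × (1.15 × 10¹¹) × 0.000814) = 0.0007713 m = 0.7713 mm
  Case 3: delta = (5 × 47000 × 2.34^4) / (384 × (6.28 × 10¹⁰) × 0.000527) = 0.0005544 m = 0.5544 mm
  Case 4: delta = (5 × 46000 × 9.29^4) / (384 × (1.32 × 10¹¹) × 0.000514) = 0.06575 m = 65.75 mm
Ordering: 65.75 mm (case 4) > 36.44 mm (case 1) > 0.7713 mm (case 2) > 0.5544 mm (case 3)
Final answer: 4, 1, 2, 3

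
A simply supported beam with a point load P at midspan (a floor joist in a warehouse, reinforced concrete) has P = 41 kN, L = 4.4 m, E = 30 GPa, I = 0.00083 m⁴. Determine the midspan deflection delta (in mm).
Model: a simply supported beam with a point load P at midspan, so delta = (P·L^3) / (48·E·I).
Convert to SI units:
  P = 41 kN = 41000 N
  E = 30 GPa = 3 × 10¹⁰ Pa
Substitute:
  delta = (41000 × 4.4^3) / (48 × (3 × 10¹⁰) × 0.00083)
  delta = 0.002922 m
Convert: delta = 0.002922 m = 2.922 mm
Final answer: delta = 2.922 mm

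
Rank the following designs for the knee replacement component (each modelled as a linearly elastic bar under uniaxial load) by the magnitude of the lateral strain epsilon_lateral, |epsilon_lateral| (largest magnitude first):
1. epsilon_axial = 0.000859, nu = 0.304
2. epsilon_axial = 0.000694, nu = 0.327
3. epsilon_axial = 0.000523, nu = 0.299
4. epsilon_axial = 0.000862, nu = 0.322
Model: a linearly elastic bar under uniaxial load, so epsilon_lateral = -nu·epsilon_axial (SI units).
  Case 1: epsilon_lateral = -(0.304 × 0.000859) = -0.0002611
  Case 2: epsilon_lateral = -(0.327 × 0.000694) = -0.0002269
  Case 3: epsilon_lateral = -(0.299 × 0.000523) = -0.0001564
  Case 4: epsilon_lateral = -(0.322 × 0.000862) = -0.0002776
Ordering by |epsilon_lateral|: 0.0002776 (case 4) > 0.0002611 (case 1) > 0.0002269 (case 2) > 0.0001564 (case 3)
Final answer: 4, 1, 2, 3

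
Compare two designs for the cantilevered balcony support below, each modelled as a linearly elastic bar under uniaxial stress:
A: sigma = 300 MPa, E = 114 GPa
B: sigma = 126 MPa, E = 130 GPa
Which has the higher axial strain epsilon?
Model: a linearly elastic bar under uniaxial stress, so epsilon = sigma / E (SI units).
  A: epsilon = (3 × 10⁸) / (1.14 × 10¹¹) = 0.002632
  B: epsilon = (1.26 × 10⁸) / (1.3 × 10¹¹) = 0.0009692
0.002632 > 0.0009692, so A is larger.
Final answer: A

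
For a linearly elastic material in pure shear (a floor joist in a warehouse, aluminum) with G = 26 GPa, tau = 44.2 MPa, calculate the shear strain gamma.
Model: a linearly elastic material in pure shear, so tau = G·gamma.
Solve for gamma: gamma = tau / G.
Convert to SI units:
  G = 26 GPa = 2.6 × 10¹⁰ Pa
  tau = 44.2 MPa = 4.42 × 10⁷ Pa
Substitute:
  gamma = (4.42 × 10⁷) / (2.6 × 10¹⁰)
  gamma = 0.0017
Final answer: gamma = 0.0017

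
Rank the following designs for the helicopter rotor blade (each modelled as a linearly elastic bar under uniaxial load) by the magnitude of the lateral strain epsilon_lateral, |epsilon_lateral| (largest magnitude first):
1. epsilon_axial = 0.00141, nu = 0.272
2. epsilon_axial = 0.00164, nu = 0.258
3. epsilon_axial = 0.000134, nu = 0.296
Model: a linearly elastic bar under uniaxial load, so epsilon_lateral = -nu·epsilon_axial (SI units).
  Case 1: epsilon_lateral = -(0.272 × 0.00141) = -0.0003835
  Case 2: epsilon_lateral = -(0.258 × 0.00164) = -0.0004231
  Case 3: epsilon_lateral = -(0.296 × 0.000134) = -3.966 × 10⁻⁵
Ordering by |epsilon_lateral|: 0.0004231 (case 2) > 0.0003835 (case 1) > 3.966 × 10⁻⁵ (case 3)
Final answer: 2, 1, 3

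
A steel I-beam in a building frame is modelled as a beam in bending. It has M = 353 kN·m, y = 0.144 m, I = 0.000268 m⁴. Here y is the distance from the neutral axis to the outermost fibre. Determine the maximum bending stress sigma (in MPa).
Model: a beam in bending, so sigma = (M·y) / I.
Convert to SI units:
  M = 353 kN·m = 353000 N·m
Substitute:
  sigma = (353000 × 0.144) / 0.000268
  sigma = 1.897 × 10⁸ Pa
Convert: sigma = 1.897 × 10⁸ Pa = 189.7 MPa
Final answer: sigma = 189.7 MPa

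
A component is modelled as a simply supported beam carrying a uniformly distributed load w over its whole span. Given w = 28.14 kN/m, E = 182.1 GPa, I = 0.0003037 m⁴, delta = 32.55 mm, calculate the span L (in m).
Model: a simply supported beam carrying a uniformly distributed load w over its whole span, so delta = (5·w·L^4) / (384·E·I).
Solve for L: L = ((384·delta·E·I) / (5·w))^(1/4).
Convert to SI units:
  w = 28.14 kN/m = 28140 N/m
  E = 182.1 GPa = 1.821 × 10¹¹ Pa
  delta = 32.55 mm = 0.03255 m
Substitute:
  L = ((384 × 0.03255 × (1.821 × 10¹¹) × 0.0003037) / (5 × 28140))^(1/4)
  L = 8.372 m
Final answer: L = 8.372 m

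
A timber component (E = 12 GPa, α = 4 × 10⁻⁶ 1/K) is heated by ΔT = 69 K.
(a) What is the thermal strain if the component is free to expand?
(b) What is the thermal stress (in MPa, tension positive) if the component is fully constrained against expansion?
(a) Free thermal strain ε_th = α·ΔT = (4 × 10⁻⁶) × 69 = 0.000276
(b) Fully constrained, the expansion is suppressed, so σ = -E·α·ΔT. Convert E = 12 GPa = 1.2 × 10¹⁰ Pa.
  σ = -(1.2 × 10¹⁰) × (4 × 10⁻⁶) × 69 = -3.312 × 10⁶ Pa = -3.312 MPa (compressive)
Final answer: (a) ε_th = 0.000276, (b) σ = -3.312 MPa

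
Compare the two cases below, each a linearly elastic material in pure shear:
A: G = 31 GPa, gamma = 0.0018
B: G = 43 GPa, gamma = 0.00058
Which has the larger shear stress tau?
Model: a linearly elastic material in pure shear, so tau = G·gamma (SI units).
  A: tau = (3.1 × 10¹⁰) × 0.0018 = 5.58 × 10⁷ Pa = 55.8 MPa
  B: tau = (4.3 × 10¹⁰) × 0.00058 = 2.494 × 10⁷ Pa = 24.94 MPa
55.8 MPa > 24.94 MPa, so A is larger.
Final answer: A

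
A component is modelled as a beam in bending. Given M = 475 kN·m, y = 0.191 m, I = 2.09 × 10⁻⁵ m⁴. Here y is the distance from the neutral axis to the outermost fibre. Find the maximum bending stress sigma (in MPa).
Model: a beam in bending, so sigma = (M·y) / I.
Convert to SI units:
  M = 475 kN·m = 475000 N·m
Substitute:
  sigma = (475000 × 0.191) / (2.09 × 10⁻⁵)
  sigma = 4.341 × 10⁹ Pa
Convert: sigma = 4.341 × 10⁹ Pa = 4341 MPa
Final answer: sigma = 4341 MPa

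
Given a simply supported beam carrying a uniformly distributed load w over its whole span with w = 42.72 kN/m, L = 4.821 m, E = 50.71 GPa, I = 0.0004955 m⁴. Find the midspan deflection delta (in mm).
Model: a simply supported beam carrying a uniformly distributed load w over its whole span, so delta = (5·w·L^4) / (384·E·I).
Convert to SI units:
  w = 42.72 kN/m = 42720 N/m
  E = 50.71 GPa = 5.071 × 10¹⁰ Pa
Substitute:
  delta = (5 × 42720 × 4.821^4) / (384 × (5.071 × 10¹⁰) × 0.0004955)
  delta = 0.01196 m
Convert: delta = 0.01196 m = 11.96 mm
Final answer: delta = 11.96 mm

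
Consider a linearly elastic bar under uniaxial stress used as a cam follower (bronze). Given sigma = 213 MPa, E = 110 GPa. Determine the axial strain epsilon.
Model: a linearly elastic bar under uniaxial stress, so epsilon = sigma / E.
Convert to SI units:
  sigma = 213 MPa = 2.13 × 10⁸ Pa
  E = 110 GPa = 1.1 × 10¹¹ Pa
Substitute:
  epsilon = (2.13 × 10⁸) / (1.1 × 10¹¹)
  epsilon = 0.001936
Final answer: epsilon = 0.001936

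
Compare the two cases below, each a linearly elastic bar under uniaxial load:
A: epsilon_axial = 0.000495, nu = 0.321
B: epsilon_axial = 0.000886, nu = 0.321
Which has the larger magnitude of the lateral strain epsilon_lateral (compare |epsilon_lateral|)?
Model: a linearly elastic bar under uniaxial load, so epsilon_lateral = -nu·epsilon_axial (SI units).
  A: epsilon_lateral = -(0.321 × 0.000495) = -0.0001589
  B: epsilon_lateral = -(0.321 × 0.000886) = -0.0002844
|epsilon_lateral|: A = 0.0001589, B = 0.0002844, so B is larger in magnitude.
Final answer: B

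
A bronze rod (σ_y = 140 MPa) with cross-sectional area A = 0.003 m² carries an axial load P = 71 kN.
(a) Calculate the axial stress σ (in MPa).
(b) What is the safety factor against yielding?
(a) Axial stress σ = P/A. Convert P = 71 kN = 71000 N.
  σ = 71000 / 0.003 = 2.367 × 10⁷ Pa = 23.67 MPa
(b) Safety factor SF = σ_y/σ = 140 / 23.67 = 5.915
Final answer: (a) σ = 23.67 MPa, (b) SF = 5.915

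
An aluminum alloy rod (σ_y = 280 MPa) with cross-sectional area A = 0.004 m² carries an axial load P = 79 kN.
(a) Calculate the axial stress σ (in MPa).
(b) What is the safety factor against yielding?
(a) Axial stress σ = P/A. Convert P = 79 kN = 79000 N.
  σ = 79000 / 0.004 = 1.975 × 10⁷ Pa = 19.75 MPa
(b) Safety factor SF = σ_y/σ = 280 / 19.75 = 14.18
Final answer: (a) σ = 19.75 MPa, (b) SF = 14.18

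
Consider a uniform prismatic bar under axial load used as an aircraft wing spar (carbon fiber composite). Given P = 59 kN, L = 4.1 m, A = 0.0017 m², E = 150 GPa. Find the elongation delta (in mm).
Model: a uniform prismatic bar under axial load, so delta = (P·L) / (A·E).
Convert to SI units:
  P = 59 kN = 59000 N
  E = 150 GPa = 1.5 × 10¹¹ Pa
Substitute:
  delta = (59000 × 4.1) / (0.0017 × (1.5 × 10¹¹))
  delta = 0.0009486 m
Convert: delta = 0.0009486 m = 0.9486 mm
Final answer: delta = 0.9486 mm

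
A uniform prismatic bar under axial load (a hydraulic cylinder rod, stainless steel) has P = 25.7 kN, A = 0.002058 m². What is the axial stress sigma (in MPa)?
Model: a uniform prismatic bar under axial load, so sigma = P / A.
Convert to SI units:
  P = 25.7 kN = 25700 N
Substitute:
  sigma = 25700 / 0.002058
  sigma = 1.249 × 10⁷ Pa
Convert: sigma = 1.249 × 10⁷ Pa = 12.49 MPa
Final answer: sigma = 12.49 MPa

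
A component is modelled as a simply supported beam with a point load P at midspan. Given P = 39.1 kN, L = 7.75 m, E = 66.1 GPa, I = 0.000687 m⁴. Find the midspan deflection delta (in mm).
Model: a simply supported beam with a point load P at midspan, so delta = (P·L^3) / (48·E·I).
Convert to SI units:
  P = 39.1 kN = 39100 N
  E = 66.1 GPa = 6.61 × 10¹⁰ Pa
Substitute:
  delta = (39100 × 7.75^3) / (48 × (6.61 × 10¹⁰) × 0.000687)
  delta = 0.00835 m
Convert: delta = 0.00835 m = 8.35 mm
Final answer: delta = 8.35 mm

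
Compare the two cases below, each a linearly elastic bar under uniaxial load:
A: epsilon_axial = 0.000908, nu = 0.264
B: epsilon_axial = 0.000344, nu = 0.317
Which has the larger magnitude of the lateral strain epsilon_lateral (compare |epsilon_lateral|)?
Model: a linearly elastic bar under uniaxial load, so epsilon_lateral = -nu·epsilon_axial (SI units).
  A: epsilon_lateral = -(0.264 × 0.000908) = -0.0002397
  B: epsilon_lateral = -(0.317 × 0.000344) = -0.000109
|epsilon_lateral|: A = 0.0002397, B = 0.000109, so A is larger in magnitude.
Final answer: A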